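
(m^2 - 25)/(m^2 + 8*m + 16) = (m^2 - 25)/(m^2 + 8*m + 16)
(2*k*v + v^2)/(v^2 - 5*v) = (2*k + v)/(v - 5)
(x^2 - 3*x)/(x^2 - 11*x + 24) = x/(x - 8)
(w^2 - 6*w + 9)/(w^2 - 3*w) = (w - 3)/w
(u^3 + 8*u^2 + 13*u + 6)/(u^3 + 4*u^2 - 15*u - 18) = (u + 1)/(u - 3)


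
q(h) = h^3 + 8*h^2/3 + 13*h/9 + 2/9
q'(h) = 3*h^2 + 16*h/3 + 13/9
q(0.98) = 5.14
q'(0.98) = 9.55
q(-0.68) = 0.16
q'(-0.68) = -0.80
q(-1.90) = 0.25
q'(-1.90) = 2.14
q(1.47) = 11.28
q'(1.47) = 15.77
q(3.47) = 79.13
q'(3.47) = 56.07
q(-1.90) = 0.25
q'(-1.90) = 2.14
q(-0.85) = 0.31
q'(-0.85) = -0.92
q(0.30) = 0.92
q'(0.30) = 3.31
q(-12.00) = -1361.11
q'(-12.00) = 369.44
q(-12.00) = -1361.11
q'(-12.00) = 369.44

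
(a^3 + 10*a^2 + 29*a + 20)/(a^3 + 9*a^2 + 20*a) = (a + 1)/a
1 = 1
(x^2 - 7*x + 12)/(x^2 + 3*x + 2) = (x^2 - 7*x + 12)/(x^2 + 3*x + 2)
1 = 1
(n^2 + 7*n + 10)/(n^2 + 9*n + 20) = (n + 2)/(n + 4)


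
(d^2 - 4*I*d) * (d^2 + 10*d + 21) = d^4 + 10*d^3 - 4*I*d^3 + 21*d^2 - 40*I*d^2 - 84*I*d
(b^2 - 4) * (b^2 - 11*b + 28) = b^4 - 11*b^3 + 24*b^2 + 44*b - 112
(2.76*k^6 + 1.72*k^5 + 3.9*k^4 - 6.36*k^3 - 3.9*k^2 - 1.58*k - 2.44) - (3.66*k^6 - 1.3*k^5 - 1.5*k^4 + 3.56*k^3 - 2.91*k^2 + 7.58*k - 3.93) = -0.9*k^6 + 3.02*k^5 + 5.4*k^4 - 9.92*k^3 - 0.99*k^2 - 9.16*k + 1.49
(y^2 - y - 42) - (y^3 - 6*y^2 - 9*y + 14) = -y^3 + 7*y^2 + 8*y - 56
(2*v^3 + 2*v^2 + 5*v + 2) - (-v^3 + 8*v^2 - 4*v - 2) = 3*v^3 - 6*v^2 + 9*v + 4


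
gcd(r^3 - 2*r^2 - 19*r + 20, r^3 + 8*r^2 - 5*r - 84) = r + 4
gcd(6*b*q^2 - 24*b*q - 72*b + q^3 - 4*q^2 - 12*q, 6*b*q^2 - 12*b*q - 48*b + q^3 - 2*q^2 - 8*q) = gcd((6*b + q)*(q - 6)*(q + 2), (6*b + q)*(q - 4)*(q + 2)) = 6*b*q + 12*b + q^2 + 2*q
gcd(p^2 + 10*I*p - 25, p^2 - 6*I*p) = 1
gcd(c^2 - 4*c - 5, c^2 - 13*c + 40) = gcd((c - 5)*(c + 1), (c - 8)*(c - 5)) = c - 5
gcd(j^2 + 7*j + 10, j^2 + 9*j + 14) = j + 2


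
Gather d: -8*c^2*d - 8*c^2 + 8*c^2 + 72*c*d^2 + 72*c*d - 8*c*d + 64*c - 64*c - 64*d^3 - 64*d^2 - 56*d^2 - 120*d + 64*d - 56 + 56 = -64*d^3 + d^2*(72*c - 120) + d*(-8*c^2 + 64*c - 56)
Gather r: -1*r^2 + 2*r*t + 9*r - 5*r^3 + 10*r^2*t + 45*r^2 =-5*r^3 + r^2*(10*t + 44) + r*(2*t + 9)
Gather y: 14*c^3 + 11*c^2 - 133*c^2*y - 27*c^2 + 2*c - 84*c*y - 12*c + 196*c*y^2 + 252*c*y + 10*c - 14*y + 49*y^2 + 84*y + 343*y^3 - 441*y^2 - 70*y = 14*c^3 - 16*c^2 + 343*y^3 + y^2*(196*c - 392) + y*(-133*c^2 + 168*c)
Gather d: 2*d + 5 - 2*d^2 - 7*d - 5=-2*d^2 - 5*d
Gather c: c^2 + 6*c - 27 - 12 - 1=c^2 + 6*c - 40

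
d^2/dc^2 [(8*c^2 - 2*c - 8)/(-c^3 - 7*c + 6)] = 4*(-4*c^6 + 3*c^5 + 108*c^4 - 175*c^3 + 120*c^2 + 72*c + 94)/(c^9 + 21*c^7 - 18*c^6 + 147*c^5 - 252*c^4 + 451*c^3 - 882*c^2 + 756*c - 216)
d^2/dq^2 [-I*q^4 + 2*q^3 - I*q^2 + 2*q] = -12*I*q^2 + 12*q - 2*I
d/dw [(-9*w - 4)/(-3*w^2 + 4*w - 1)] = (-27*w^2 - 24*w + 25)/(9*w^4 - 24*w^3 + 22*w^2 - 8*w + 1)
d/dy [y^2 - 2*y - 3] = 2*y - 2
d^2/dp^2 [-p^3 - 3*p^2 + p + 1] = -6*p - 6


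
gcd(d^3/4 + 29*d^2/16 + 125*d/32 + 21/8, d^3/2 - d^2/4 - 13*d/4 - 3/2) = 1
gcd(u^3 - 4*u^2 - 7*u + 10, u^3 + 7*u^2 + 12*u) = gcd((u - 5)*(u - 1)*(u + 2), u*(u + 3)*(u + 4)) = 1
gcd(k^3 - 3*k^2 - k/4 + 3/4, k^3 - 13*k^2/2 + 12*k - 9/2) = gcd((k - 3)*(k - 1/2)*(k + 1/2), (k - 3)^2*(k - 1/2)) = k^2 - 7*k/2 + 3/2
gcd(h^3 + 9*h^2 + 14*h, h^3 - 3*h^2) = h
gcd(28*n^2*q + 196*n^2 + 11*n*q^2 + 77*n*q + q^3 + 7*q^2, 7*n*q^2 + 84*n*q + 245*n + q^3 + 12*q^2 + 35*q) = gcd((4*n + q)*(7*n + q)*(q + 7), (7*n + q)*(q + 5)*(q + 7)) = 7*n*q + 49*n + q^2 + 7*q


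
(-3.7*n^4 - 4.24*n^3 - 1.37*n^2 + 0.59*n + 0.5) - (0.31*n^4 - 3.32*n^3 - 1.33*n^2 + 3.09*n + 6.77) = -4.01*n^4 - 0.92*n^3 - 0.04*n^2 - 2.5*n - 6.27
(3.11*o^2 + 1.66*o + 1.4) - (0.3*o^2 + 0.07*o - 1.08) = 2.81*o^2 + 1.59*o + 2.48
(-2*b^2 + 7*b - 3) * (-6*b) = 12*b^3 - 42*b^2 + 18*b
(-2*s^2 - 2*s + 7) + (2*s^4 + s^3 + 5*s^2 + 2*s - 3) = 2*s^4 + s^3 + 3*s^2 + 4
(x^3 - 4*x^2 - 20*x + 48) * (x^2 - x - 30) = x^5 - 5*x^4 - 46*x^3 + 188*x^2 + 552*x - 1440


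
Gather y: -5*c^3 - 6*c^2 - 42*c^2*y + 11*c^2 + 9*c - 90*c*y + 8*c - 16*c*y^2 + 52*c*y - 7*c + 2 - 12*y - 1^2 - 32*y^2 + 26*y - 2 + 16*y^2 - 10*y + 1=-5*c^3 + 5*c^2 + 10*c + y^2*(-16*c - 16) + y*(-42*c^2 - 38*c + 4)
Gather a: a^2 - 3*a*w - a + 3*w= a^2 + a*(-3*w - 1) + 3*w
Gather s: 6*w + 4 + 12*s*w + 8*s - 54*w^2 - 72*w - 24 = s*(12*w + 8) - 54*w^2 - 66*w - 20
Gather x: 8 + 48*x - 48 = 48*x - 40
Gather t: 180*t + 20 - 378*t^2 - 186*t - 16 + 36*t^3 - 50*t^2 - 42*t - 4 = 36*t^3 - 428*t^2 - 48*t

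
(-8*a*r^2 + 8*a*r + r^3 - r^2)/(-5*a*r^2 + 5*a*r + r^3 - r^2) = (-8*a + r)/(-5*a + r)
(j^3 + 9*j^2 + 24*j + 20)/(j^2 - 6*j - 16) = (j^2 + 7*j + 10)/(j - 8)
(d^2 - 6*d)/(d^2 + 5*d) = (d - 6)/(d + 5)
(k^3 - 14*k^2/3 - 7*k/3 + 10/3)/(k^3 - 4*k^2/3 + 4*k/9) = 3*(k^2 - 4*k - 5)/(k*(3*k - 2))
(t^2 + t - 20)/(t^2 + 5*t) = (t - 4)/t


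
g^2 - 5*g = g*(g - 5)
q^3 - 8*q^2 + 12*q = q*(q - 6)*(q - 2)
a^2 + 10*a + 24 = (a + 4)*(a + 6)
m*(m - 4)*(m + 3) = m^3 - m^2 - 12*m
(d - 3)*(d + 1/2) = d^2 - 5*d/2 - 3/2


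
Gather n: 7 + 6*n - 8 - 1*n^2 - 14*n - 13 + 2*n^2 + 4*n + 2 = n^2 - 4*n - 12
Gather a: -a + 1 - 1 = -a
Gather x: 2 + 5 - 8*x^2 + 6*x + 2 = -8*x^2 + 6*x + 9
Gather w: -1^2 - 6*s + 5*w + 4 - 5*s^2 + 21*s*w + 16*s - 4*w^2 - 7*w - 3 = -5*s^2 + 10*s - 4*w^2 + w*(21*s - 2)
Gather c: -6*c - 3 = -6*c - 3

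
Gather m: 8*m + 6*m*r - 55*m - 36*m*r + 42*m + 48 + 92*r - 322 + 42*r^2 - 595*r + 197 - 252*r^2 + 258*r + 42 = m*(-30*r - 5) - 210*r^2 - 245*r - 35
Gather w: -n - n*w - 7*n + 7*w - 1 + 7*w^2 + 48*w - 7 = -8*n + 7*w^2 + w*(55 - n) - 8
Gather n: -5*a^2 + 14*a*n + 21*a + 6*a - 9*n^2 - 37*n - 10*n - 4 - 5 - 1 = -5*a^2 + 27*a - 9*n^2 + n*(14*a - 47) - 10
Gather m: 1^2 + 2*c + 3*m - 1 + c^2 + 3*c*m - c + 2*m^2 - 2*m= c^2 + c + 2*m^2 + m*(3*c + 1)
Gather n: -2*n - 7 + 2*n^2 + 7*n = 2*n^2 + 5*n - 7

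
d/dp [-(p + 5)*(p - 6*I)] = -2*p - 5 + 6*I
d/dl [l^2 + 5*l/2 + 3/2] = 2*l + 5/2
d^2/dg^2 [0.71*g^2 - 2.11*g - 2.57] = 1.42000000000000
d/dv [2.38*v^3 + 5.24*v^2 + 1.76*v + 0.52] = 7.14*v^2 + 10.48*v + 1.76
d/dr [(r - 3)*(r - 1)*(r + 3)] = 3*r^2 - 2*r - 9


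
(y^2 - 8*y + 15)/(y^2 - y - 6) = (y - 5)/(y + 2)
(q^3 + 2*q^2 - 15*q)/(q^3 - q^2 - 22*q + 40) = q*(q - 3)/(q^2 - 6*q + 8)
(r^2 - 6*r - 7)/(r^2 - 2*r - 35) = (r + 1)/(r + 5)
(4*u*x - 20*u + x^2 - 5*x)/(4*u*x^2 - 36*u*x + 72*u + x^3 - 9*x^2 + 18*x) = (x - 5)/(x^2 - 9*x + 18)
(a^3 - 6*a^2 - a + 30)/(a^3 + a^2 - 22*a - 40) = (a - 3)/(a + 4)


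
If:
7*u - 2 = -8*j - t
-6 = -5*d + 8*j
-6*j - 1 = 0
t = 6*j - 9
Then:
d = 14/15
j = -1/6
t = -10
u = 40/21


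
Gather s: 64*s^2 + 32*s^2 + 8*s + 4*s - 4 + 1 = 96*s^2 + 12*s - 3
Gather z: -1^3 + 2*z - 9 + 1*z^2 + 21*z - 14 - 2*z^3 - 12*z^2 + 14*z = -2*z^3 - 11*z^2 + 37*z - 24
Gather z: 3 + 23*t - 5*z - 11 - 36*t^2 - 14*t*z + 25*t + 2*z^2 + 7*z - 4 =-36*t^2 + 48*t + 2*z^2 + z*(2 - 14*t) - 12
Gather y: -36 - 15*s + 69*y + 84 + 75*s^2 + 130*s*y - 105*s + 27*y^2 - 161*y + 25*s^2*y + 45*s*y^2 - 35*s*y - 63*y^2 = 75*s^2 - 120*s + y^2*(45*s - 36) + y*(25*s^2 + 95*s - 92) + 48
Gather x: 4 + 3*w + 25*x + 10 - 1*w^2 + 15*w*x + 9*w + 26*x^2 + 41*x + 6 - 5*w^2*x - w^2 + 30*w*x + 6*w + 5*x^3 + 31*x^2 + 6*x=-2*w^2 + 18*w + 5*x^3 + 57*x^2 + x*(-5*w^2 + 45*w + 72) + 20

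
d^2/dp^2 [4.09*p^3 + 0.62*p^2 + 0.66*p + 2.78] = 24.54*p + 1.24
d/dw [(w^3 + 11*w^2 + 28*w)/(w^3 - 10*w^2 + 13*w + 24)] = 3*(-7*w^4 - 10*w^3 + 165*w^2 + 176*w + 224)/(w^6 - 20*w^5 + 126*w^4 - 212*w^3 - 311*w^2 + 624*w + 576)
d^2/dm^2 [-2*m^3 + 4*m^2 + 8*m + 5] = 8 - 12*m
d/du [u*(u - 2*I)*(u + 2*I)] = 3*u^2 + 4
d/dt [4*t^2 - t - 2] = 8*t - 1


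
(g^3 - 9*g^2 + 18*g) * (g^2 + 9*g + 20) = g^5 - 43*g^3 - 18*g^2 + 360*g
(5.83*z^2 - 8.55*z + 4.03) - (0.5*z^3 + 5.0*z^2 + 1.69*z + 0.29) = -0.5*z^3 + 0.83*z^2 - 10.24*z + 3.74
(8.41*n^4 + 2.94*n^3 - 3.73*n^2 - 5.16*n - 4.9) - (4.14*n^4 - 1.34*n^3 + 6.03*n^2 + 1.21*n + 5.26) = 4.27*n^4 + 4.28*n^3 - 9.76*n^2 - 6.37*n - 10.16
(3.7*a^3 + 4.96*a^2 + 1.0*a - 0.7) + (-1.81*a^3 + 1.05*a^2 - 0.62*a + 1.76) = 1.89*a^3 + 6.01*a^2 + 0.38*a + 1.06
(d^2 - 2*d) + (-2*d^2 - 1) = -d^2 - 2*d - 1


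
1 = 1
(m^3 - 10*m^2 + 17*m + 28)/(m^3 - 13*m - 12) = (m - 7)/(m + 3)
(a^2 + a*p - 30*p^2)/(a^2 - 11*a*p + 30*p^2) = (-a - 6*p)/(-a + 6*p)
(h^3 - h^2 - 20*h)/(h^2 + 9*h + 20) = h*(h - 5)/(h + 5)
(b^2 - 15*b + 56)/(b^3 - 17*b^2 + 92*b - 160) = (b - 7)/(b^2 - 9*b + 20)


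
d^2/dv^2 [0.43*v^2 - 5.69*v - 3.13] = 0.860000000000000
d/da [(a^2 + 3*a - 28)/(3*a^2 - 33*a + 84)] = -14/(3*a^2 - 42*a + 147)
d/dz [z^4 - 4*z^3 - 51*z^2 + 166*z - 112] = 4*z^3 - 12*z^2 - 102*z + 166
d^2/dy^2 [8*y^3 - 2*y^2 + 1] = 48*y - 4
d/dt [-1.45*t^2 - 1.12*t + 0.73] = -2.9*t - 1.12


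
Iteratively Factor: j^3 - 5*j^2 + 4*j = (j - 1)*(j^2 - 4*j) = (j - 4)*(j - 1)*(j)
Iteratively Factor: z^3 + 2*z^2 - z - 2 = (z - 1)*(z^2 + 3*z + 2) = (z - 1)*(z + 2)*(z + 1)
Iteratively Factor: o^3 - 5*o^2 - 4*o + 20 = (o - 5)*(o^2 - 4) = (o - 5)*(o + 2)*(o - 2)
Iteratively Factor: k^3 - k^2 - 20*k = (k + 4)*(k^2 - 5*k) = k*(k + 4)*(k - 5)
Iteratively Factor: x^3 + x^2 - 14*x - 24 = (x + 2)*(x^2 - x - 12) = (x - 4)*(x + 2)*(x + 3)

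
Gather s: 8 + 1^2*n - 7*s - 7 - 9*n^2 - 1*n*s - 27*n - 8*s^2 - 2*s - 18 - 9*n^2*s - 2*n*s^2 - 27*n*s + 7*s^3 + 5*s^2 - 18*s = -9*n^2 - 26*n + 7*s^3 + s^2*(-2*n - 3) + s*(-9*n^2 - 28*n - 27) - 17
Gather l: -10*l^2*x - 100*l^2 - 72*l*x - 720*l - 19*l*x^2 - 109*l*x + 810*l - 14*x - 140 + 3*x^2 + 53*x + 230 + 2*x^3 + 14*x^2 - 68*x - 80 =l^2*(-10*x - 100) + l*(-19*x^2 - 181*x + 90) + 2*x^3 + 17*x^2 - 29*x + 10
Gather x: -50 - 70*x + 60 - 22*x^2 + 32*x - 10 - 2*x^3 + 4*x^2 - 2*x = -2*x^3 - 18*x^2 - 40*x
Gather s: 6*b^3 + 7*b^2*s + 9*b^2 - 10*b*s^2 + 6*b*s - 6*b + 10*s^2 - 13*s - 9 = 6*b^3 + 9*b^2 - 6*b + s^2*(10 - 10*b) + s*(7*b^2 + 6*b - 13) - 9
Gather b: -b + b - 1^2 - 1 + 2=0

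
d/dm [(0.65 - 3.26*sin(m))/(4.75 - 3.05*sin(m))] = -13.5025*cos(m)/(3.05*sin(m) - 4.75)^2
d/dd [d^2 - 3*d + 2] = 2*d - 3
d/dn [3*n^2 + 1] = 6*n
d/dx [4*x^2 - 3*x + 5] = 8*x - 3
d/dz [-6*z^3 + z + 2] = 1 - 18*z^2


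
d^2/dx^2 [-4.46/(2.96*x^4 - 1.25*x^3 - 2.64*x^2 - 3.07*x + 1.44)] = ((158.4192*x^2 - 33.45*x - 23.5488)*(-2.96*x^4 + 1.25*x^3 + 2.64*x^2 + 3.07*x - 1.44) + 4.46*(-23.68*x^3 + 7.5*x^2 + 10.56*x + 6.14)*(-11.84*x^3 + 3.75*x^2 + 5.28*x + 3.07))/(-2.96*x^4 + 1.25*x^3 + 2.64*x^2 + 3.07*x - 1.44)^3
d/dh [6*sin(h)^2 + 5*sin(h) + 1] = (12*sin(h) + 5)*cos(h)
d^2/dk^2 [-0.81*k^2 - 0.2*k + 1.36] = -1.62000000000000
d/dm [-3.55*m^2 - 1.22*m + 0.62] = -7.1*m - 1.22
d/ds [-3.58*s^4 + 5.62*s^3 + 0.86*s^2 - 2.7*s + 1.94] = -14.32*s^3 + 16.86*s^2 + 1.72*s - 2.7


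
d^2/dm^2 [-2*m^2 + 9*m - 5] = -4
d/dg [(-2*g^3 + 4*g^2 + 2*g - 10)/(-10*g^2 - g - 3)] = 2*(10*g^4 + 2*g^3 + 17*g^2 - 112*g - 8)/(100*g^4 + 20*g^3 + 61*g^2 + 6*g + 9)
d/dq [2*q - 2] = 2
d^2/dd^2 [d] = 0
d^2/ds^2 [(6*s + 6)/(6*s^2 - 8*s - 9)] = 24*((1 - 9*s)*(-6*s^2 + 8*s + 9) - 8*(s + 1)*(3*s - 2)^2)/(-6*s^2 + 8*s + 9)^3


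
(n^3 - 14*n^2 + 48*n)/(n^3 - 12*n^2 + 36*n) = (n - 8)/(n - 6)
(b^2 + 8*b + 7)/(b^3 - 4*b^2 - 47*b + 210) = (b + 1)/(b^2 - 11*b + 30)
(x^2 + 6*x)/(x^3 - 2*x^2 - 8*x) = (x + 6)/(x^2 - 2*x - 8)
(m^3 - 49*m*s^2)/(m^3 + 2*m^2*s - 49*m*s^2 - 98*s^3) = m/(m + 2*s)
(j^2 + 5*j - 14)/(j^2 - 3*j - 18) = (-j^2 - 5*j + 14)/(-j^2 + 3*j + 18)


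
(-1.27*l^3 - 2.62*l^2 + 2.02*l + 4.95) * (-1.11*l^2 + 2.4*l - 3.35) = 1.4097*l^5 - 0.1398*l^4 - 4.2757*l^3 + 8.1305*l^2 + 5.113*l - 16.5825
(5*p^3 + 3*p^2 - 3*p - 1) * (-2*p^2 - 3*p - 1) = -10*p^5 - 21*p^4 - 8*p^3 + 8*p^2 + 6*p + 1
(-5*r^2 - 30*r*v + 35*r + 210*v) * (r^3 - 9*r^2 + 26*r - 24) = -5*r^5 - 30*r^4*v + 80*r^4 + 480*r^3*v - 445*r^3 - 2670*r^2*v + 1030*r^2 + 6180*r*v - 840*r - 5040*v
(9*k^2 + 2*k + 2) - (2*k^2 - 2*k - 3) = 7*k^2 + 4*k + 5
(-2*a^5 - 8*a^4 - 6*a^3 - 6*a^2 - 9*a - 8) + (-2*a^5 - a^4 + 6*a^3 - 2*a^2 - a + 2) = -4*a^5 - 9*a^4 - 8*a^2 - 10*a - 6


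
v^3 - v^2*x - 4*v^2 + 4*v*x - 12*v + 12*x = (v - 6)*(v + 2)*(v - x)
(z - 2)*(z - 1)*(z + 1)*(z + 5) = z^4 + 3*z^3 - 11*z^2 - 3*z + 10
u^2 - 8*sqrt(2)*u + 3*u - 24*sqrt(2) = (u + 3)*(u - 8*sqrt(2))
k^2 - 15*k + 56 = (k - 8)*(k - 7)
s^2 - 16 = (s - 4)*(s + 4)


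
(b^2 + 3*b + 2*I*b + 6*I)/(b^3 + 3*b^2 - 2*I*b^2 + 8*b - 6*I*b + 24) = 1/(b - 4*I)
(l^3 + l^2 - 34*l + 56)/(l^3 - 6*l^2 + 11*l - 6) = (l^2 + 3*l - 28)/(l^2 - 4*l + 3)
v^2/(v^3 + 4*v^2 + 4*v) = v/(v^2 + 4*v + 4)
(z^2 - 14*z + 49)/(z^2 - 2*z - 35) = (z - 7)/(z + 5)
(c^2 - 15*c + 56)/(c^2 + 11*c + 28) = (c^2 - 15*c + 56)/(c^2 + 11*c + 28)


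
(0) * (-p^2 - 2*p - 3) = 0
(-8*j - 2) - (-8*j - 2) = 0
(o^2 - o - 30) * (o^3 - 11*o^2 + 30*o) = o^5 - 12*o^4 + 11*o^3 + 300*o^2 - 900*o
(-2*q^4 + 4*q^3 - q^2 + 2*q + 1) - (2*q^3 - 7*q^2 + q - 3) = -2*q^4 + 2*q^3 + 6*q^2 + q + 4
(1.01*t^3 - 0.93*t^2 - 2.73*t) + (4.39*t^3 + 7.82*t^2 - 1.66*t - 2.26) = 5.4*t^3 + 6.89*t^2 - 4.39*t - 2.26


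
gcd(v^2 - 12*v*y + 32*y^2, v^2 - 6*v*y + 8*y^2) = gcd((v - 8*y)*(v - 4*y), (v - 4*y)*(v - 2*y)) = -v + 4*y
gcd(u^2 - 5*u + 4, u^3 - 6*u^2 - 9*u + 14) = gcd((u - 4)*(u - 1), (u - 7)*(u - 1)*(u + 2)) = u - 1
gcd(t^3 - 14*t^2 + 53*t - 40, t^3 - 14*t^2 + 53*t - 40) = t^3 - 14*t^2 + 53*t - 40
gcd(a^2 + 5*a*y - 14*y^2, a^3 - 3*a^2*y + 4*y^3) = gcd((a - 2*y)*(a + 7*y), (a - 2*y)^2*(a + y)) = -a + 2*y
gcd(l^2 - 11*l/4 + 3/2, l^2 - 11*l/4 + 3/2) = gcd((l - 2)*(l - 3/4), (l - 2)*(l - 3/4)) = l^2 - 11*l/4 + 3/2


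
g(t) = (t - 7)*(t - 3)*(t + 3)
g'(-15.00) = 876.00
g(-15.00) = -4752.00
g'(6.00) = 15.00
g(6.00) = -27.00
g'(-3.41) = 73.62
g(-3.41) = -27.36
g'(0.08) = -10.10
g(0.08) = 62.24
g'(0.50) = -15.25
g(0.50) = 56.88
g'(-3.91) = 91.60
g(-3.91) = -68.60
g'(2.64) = -25.05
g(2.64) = 8.85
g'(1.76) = -24.35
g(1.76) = 30.93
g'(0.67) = -17.03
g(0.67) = 54.13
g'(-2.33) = 39.91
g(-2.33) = 33.32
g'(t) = (t - 7)*(t - 3) + (t - 7)*(t + 3) + (t - 3)*(t + 3)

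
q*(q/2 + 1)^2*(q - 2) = q^4/4 + q^3/2 - q^2 - 2*q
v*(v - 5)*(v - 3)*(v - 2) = v^4 - 10*v^3 + 31*v^2 - 30*v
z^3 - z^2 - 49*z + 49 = (z - 7)*(z - 1)*(z + 7)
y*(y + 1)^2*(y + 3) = y^4 + 5*y^3 + 7*y^2 + 3*y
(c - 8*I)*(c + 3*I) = c^2 - 5*I*c + 24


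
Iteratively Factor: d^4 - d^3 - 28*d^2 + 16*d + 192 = (d - 4)*(d^3 + 3*d^2 - 16*d - 48) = (d - 4)*(d + 4)*(d^2 - d - 12) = (d - 4)*(d + 3)*(d + 4)*(d - 4)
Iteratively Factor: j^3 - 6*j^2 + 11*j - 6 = (j - 3)*(j^2 - 3*j + 2) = (j - 3)*(j - 2)*(j - 1)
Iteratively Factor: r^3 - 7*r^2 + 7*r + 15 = (r - 5)*(r^2 - 2*r - 3) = (r - 5)*(r - 3)*(r + 1)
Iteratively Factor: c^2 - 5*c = (c - 5)*(c)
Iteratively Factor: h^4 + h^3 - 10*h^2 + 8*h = (h + 4)*(h^3 - 3*h^2 + 2*h) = h*(h + 4)*(h^2 - 3*h + 2) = h*(h - 1)*(h + 4)*(h - 2)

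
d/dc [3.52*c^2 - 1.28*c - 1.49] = 7.04*c - 1.28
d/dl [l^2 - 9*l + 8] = 2*l - 9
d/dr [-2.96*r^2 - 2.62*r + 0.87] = -5.92*r - 2.62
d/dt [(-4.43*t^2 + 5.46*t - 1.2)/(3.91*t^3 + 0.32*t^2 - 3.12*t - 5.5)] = (17.3213*t^4 - 42.6972*t^3 + 26.1504*t^2 + 49.498*t - 33.774)/(15.2881*t^6 + 2.5024*t^5 - 24.296*t^4 - 45.0068*t^3 + 6.2144*t^2 + 34.32*t + 30.25)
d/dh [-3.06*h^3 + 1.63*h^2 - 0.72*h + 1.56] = -9.18*h^2 + 3.26*h - 0.72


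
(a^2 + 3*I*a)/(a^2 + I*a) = (a + 3*I)/(a + I)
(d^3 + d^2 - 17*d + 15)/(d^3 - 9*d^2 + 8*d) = (d^2 + 2*d - 15)/(d*(d - 8))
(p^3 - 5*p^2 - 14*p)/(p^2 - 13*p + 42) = p*(p + 2)/(p - 6)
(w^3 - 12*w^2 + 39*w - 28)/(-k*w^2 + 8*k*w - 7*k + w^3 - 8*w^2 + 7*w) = (w - 4)/(-k + w)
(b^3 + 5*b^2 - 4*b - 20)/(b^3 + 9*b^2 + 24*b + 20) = (b - 2)/(b + 2)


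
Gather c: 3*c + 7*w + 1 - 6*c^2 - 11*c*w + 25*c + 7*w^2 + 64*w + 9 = -6*c^2 + c*(28 - 11*w) + 7*w^2 + 71*w + 10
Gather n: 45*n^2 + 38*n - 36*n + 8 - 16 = 45*n^2 + 2*n - 8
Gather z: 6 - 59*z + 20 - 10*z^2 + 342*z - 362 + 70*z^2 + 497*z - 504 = 60*z^2 + 780*z - 840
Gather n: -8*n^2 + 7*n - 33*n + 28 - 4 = -8*n^2 - 26*n + 24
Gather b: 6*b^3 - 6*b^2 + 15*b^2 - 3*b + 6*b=6*b^3 + 9*b^2 + 3*b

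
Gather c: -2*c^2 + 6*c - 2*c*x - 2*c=-2*c^2 + c*(4 - 2*x)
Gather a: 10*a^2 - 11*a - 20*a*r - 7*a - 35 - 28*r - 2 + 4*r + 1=10*a^2 + a*(-20*r - 18) - 24*r - 36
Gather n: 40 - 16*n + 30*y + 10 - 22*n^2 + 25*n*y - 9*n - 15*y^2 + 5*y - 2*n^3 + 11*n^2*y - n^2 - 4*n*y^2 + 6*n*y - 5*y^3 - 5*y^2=-2*n^3 + n^2*(11*y - 23) + n*(-4*y^2 + 31*y - 25) - 5*y^3 - 20*y^2 + 35*y + 50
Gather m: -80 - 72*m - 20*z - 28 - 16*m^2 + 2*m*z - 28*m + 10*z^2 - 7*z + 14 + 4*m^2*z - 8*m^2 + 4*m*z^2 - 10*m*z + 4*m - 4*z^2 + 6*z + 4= m^2*(4*z - 24) + m*(4*z^2 - 8*z - 96) + 6*z^2 - 21*z - 90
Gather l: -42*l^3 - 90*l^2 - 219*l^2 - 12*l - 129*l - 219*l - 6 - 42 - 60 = -42*l^3 - 309*l^2 - 360*l - 108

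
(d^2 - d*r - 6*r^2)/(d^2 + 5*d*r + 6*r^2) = (d - 3*r)/(d + 3*r)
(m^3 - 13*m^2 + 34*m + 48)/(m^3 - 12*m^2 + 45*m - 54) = (m^2 - 7*m - 8)/(m^2 - 6*m + 9)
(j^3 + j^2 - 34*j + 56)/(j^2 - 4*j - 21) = (-j^3 - j^2 + 34*j - 56)/(-j^2 + 4*j + 21)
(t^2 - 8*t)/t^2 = (t - 8)/t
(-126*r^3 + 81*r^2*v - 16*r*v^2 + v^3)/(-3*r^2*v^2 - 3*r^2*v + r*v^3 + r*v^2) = (42*r^2 - 13*r*v + v^2)/(r*v*(v + 1))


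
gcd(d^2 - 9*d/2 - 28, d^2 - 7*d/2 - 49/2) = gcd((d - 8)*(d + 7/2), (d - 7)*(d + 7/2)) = d + 7/2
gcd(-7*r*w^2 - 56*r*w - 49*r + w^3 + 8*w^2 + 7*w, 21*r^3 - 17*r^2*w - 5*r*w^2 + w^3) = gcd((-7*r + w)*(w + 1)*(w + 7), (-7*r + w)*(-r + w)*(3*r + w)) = 7*r - w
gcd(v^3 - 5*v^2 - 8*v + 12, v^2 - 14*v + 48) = v - 6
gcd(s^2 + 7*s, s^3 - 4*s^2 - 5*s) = s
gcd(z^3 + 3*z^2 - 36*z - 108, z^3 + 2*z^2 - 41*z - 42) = z - 6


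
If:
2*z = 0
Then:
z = 0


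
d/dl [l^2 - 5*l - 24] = 2*l - 5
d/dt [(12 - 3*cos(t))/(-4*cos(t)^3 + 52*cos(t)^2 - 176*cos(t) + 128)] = 3*(2*cos(t) - 9)*sin(t)/(4*(cos(t) - 8)^2*(cos(t) - 1)^2)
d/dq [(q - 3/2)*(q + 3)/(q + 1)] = (q^2 + 2*q + 6)/(q^2 + 2*q + 1)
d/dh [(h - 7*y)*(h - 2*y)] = 2*h - 9*y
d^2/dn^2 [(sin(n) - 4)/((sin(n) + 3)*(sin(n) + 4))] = (-sin(n)^5 + 23*sin(n)^4 + 158*sin(n)^3 + 64*sin(n)^2 - 720*sin(n) - 464)/((sin(n) + 3)^3*(sin(n) + 4)^3)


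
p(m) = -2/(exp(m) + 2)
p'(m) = 2*exp(m)/(exp(m) + 2)^2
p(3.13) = -0.08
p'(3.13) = 0.07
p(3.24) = -0.07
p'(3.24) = 0.07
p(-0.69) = -0.80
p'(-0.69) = 0.16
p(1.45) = -0.32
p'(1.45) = 0.22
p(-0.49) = -0.77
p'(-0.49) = 0.18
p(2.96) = -0.09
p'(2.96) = 0.09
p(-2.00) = -0.94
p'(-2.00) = 0.06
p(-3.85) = -0.99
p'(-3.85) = 0.01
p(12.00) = 0.00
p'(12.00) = 0.00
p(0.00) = -0.67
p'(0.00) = 0.22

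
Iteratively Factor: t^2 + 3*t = (t + 3)*(t)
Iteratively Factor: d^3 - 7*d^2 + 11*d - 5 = (d - 1)*(d^2 - 6*d + 5) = (d - 5)*(d - 1)*(d - 1)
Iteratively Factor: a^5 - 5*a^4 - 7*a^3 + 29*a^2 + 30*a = (a)*(a^4 - 5*a^3 - 7*a^2 + 29*a + 30) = a*(a + 1)*(a^3 - 6*a^2 - a + 30) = a*(a - 5)*(a + 1)*(a^2 - a - 6) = a*(a - 5)*(a - 3)*(a + 1)*(a + 2)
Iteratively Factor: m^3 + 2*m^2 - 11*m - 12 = (m + 1)*(m^2 + m - 12) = (m - 3)*(m + 1)*(m + 4)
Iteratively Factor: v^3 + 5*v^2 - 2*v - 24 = (v + 3)*(v^2 + 2*v - 8) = (v + 3)*(v + 4)*(v - 2)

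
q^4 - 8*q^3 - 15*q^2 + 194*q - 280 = (q - 7)*(q - 4)*(q - 2)*(q + 5)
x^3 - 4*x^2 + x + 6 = (x - 3)*(x - 2)*(x + 1)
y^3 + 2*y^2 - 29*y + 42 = (y - 3)*(y - 2)*(y + 7)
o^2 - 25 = (o - 5)*(o + 5)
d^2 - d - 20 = (d - 5)*(d + 4)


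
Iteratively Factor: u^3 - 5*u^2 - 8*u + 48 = (u + 3)*(u^2 - 8*u + 16) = (u - 4)*(u + 3)*(u - 4)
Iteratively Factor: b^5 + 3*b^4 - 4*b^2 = (b)*(b^4 + 3*b^3 - 4*b) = b*(b + 2)*(b^3 + b^2 - 2*b) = b*(b - 1)*(b + 2)*(b^2 + 2*b) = b^2*(b - 1)*(b + 2)*(b + 2)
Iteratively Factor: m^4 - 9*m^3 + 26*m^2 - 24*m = (m - 4)*(m^3 - 5*m^2 + 6*m) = (m - 4)*(m - 2)*(m^2 - 3*m) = m*(m - 4)*(m - 2)*(m - 3)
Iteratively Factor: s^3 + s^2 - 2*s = (s + 2)*(s^2 - s) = (s - 1)*(s + 2)*(s)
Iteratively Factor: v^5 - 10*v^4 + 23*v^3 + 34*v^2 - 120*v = (v - 3)*(v^4 - 7*v^3 + 2*v^2 + 40*v) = (v - 5)*(v - 3)*(v^3 - 2*v^2 - 8*v) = (v - 5)*(v - 4)*(v - 3)*(v^2 + 2*v) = (v - 5)*(v - 4)*(v - 3)*(v + 2)*(v)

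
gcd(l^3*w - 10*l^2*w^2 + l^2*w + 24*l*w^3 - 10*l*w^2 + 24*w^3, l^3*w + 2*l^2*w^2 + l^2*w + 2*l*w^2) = l*w + w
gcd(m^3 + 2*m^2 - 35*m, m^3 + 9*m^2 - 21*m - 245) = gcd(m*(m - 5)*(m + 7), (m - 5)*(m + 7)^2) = m^2 + 2*m - 35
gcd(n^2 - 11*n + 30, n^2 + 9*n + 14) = 1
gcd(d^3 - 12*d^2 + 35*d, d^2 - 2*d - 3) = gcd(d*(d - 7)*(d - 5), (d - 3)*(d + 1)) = 1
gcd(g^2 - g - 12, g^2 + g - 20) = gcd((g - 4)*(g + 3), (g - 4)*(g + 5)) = g - 4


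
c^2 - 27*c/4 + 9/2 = (c - 6)*(c - 3/4)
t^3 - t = t*(t - 1)*(t + 1)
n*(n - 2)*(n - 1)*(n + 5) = n^4 + 2*n^3 - 13*n^2 + 10*n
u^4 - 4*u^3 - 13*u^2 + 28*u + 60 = (u - 5)*(u - 3)*(u + 2)^2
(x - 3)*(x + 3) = x^2 - 9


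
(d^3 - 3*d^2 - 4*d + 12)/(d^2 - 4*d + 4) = (d^2 - d - 6)/(d - 2)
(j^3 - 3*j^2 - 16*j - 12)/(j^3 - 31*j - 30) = (j + 2)/(j + 5)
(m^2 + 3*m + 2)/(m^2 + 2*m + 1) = (m + 2)/(m + 1)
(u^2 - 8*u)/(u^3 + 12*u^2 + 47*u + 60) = u*(u - 8)/(u^3 + 12*u^2 + 47*u + 60)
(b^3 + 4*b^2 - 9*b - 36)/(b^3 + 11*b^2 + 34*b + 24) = (b^2 - 9)/(b^2 + 7*b + 6)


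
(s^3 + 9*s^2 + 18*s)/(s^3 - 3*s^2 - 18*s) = (s + 6)/(s - 6)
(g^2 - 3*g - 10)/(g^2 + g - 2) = (g - 5)/(g - 1)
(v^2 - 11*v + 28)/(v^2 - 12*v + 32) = (v - 7)/(v - 8)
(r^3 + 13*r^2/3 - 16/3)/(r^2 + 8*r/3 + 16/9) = 3*(r^2 + 3*r - 4)/(3*r + 4)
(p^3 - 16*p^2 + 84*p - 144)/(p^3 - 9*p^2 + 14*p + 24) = (p - 6)/(p + 1)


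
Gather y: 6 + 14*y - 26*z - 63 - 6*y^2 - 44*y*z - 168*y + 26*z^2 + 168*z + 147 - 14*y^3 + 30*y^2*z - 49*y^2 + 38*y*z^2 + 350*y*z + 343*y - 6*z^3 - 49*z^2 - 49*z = -14*y^3 + y^2*(30*z - 55) + y*(38*z^2 + 306*z + 189) - 6*z^3 - 23*z^2 + 93*z + 90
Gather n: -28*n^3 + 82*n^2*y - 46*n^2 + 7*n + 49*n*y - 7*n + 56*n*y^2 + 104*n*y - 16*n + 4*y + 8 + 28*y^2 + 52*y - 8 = -28*n^3 + n^2*(82*y - 46) + n*(56*y^2 + 153*y - 16) + 28*y^2 + 56*y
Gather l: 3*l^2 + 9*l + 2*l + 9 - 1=3*l^2 + 11*l + 8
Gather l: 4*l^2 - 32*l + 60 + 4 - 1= 4*l^2 - 32*l + 63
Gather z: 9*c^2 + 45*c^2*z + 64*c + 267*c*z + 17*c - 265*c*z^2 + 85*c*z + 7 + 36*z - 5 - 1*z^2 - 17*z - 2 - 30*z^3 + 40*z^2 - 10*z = 9*c^2 + 81*c - 30*z^3 + z^2*(39 - 265*c) + z*(45*c^2 + 352*c + 9)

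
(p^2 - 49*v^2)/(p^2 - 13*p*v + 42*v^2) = (p + 7*v)/(p - 6*v)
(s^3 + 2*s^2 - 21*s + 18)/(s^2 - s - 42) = (s^2 - 4*s + 3)/(s - 7)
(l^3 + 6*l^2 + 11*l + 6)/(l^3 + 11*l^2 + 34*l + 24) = (l^2 + 5*l + 6)/(l^2 + 10*l + 24)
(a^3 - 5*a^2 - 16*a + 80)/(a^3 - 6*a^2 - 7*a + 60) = (a + 4)/(a + 3)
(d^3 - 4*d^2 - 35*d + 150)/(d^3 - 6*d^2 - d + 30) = (d^2 + d - 30)/(d^2 - d - 6)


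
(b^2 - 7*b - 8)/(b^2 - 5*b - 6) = (b - 8)/(b - 6)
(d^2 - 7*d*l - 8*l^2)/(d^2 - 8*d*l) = (d + l)/d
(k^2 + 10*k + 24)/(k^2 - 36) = (k + 4)/(k - 6)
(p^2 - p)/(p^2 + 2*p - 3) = p/(p + 3)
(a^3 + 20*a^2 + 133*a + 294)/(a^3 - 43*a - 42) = (a^2 + 14*a + 49)/(a^2 - 6*a - 7)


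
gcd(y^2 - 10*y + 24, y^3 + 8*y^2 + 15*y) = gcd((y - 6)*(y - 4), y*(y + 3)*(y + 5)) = 1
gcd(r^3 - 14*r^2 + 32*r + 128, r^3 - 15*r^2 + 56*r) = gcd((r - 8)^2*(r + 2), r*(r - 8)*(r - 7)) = r - 8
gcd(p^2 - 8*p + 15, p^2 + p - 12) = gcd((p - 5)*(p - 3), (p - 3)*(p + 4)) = p - 3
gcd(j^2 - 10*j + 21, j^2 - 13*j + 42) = j - 7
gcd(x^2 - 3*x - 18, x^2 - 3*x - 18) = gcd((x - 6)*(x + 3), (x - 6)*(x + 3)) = x^2 - 3*x - 18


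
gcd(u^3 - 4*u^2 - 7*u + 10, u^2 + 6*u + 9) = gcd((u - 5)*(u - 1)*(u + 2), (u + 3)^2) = 1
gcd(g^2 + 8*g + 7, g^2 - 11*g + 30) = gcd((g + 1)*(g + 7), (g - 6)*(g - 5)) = 1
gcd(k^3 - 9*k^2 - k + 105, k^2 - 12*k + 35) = k^2 - 12*k + 35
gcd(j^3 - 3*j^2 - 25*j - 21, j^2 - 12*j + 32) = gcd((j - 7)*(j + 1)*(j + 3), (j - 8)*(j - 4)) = 1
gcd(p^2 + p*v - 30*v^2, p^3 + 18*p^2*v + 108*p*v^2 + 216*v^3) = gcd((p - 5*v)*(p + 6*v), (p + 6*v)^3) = p + 6*v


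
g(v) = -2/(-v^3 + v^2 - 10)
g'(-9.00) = 0.00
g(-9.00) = 0.00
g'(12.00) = 0.00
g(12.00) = 0.00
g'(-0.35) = -0.02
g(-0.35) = 0.20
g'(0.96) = -0.02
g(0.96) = 0.20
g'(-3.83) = -0.03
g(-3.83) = -0.03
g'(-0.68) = -0.06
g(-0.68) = 0.22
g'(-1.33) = -0.46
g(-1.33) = 0.34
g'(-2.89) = -0.12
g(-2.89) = -0.09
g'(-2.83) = -0.14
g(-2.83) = -0.10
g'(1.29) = -0.04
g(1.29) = 0.19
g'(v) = -2*(3*v^2 - 2*v)/(-v^3 + v^2 - 10)^2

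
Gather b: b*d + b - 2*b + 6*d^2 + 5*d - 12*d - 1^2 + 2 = b*(d - 1) + 6*d^2 - 7*d + 1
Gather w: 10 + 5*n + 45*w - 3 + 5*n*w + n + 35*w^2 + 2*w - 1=6*n + 35*w^2 + w*(5*n + 47) + 6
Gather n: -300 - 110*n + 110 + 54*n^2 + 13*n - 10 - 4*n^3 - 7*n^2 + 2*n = -4*n^3 + 47*n^2 - 95*n - 200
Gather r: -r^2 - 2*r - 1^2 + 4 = -r^2 - 2*r + 3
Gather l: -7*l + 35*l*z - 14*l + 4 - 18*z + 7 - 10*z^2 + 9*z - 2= l*(35*z - 21) - 10*z^2 - 9*z + 9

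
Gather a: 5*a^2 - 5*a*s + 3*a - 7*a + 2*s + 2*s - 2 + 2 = 5*a^2 + a*(-5*s - 4) + 4*s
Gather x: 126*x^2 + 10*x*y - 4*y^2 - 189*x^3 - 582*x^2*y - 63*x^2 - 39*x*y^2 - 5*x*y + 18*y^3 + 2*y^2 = -189*x^3 + x^2*(63 - 582*y) + x*(-39*y^2 + 5*y) + 18*y^3 - 2*y^2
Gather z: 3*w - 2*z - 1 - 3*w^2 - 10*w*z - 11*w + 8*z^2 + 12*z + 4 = -3*w^2 - 8*w + 8*z^2 + z*(10 - 10*w) + 3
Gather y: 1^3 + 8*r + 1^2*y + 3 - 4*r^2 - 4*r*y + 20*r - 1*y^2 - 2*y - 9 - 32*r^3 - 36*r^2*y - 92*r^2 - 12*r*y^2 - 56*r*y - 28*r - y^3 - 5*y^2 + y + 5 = -32*r^3 - 96*r^2 - y^3 + y^2*(-12*r - 6) + y*(-36*r^2 - 60*r)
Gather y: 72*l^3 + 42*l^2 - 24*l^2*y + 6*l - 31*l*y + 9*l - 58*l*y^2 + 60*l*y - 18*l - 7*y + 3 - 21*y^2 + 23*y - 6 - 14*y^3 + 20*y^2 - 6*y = 72*l^3 + 42*l^2 - 3*l - 14*y^3 + y^2*(-58*l - 1) + y*(-24*l^2 + 29*l + 10) - 3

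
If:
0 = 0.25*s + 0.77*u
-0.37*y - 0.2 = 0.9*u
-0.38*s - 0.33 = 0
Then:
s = -0.87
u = 0.28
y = -1.23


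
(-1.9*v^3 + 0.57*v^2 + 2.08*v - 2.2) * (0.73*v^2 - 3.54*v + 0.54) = -1.387*v^5 + 7.1421*v^4 - 1.5254*v^3 - 8.6614*v^2 + 8.9112*v - 1.188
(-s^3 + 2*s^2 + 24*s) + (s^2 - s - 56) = -s^3 + 3*s^2 + 23*s - 56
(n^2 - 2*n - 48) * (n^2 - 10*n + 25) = n^4 - 12*n^3 - 3*n^2 + 430*n - 1200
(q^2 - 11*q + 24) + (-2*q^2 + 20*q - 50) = -q^2 + 9*q - 26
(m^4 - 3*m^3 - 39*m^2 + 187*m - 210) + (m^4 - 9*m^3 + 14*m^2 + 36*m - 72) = 2*m^4 - 12*m^3 - 25*m^2 + 223*m - 282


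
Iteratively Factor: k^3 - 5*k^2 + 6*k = (k - 2)*(k^2 - 3*k) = k*(k - 2)*(k - 3)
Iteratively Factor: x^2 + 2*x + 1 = (x + 1)*(x + 1)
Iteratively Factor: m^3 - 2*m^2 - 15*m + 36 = (m + 4)*(m^2 - 6*m + 9) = (m - 3)*(m + 4)*(m - 3)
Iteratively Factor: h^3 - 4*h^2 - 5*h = (h + 1)*(h^2 - 5*h) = h*(h + 1)*(h - 5)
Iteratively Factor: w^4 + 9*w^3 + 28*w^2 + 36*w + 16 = (w + 1)*(w^3 + 8*w^2 + 20*w + 16) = (w + 1)*(w + 2)*(w^2 + 6*w + 8) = (w + 1)*(w + 2)*(w + 4)*(w + 2)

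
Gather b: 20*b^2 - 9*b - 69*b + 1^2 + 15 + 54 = 20*b^2 - 78*b + 70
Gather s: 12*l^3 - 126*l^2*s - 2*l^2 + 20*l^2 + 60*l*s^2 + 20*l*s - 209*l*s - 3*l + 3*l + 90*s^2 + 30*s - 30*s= 12*l^3 + 18*l^2 + s^2*(60*l + 90) + s*(-126*l^2 - 189*l)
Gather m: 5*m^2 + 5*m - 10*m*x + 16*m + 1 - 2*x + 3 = 5*m^2 + m*(21 - 10*x) - 2*x + 4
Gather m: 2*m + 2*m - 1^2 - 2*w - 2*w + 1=4*m - 4*w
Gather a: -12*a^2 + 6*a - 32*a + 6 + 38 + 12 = -12*a^2 - 26*a + 56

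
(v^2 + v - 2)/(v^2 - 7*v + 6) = (v + 2)/(v - 6)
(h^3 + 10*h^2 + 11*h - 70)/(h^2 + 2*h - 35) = (h^2 + 3*h - 10)/(h - 5)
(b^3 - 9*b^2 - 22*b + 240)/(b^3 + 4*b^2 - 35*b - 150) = (b - 8)/(b + 5)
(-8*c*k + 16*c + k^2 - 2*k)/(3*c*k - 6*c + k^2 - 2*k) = (-8*c + k)/(3*c + k)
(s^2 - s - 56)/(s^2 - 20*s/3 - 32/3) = 3*(s + 7)/(3*s + 4)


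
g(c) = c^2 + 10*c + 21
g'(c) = 2*c + 10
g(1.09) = 33.09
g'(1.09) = 12.18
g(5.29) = 101.88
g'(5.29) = 20.58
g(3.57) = 69.44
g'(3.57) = 17.14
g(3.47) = 67.74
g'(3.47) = 16.94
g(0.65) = 27.92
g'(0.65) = 11.30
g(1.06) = 32.72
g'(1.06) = 12.12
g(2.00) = 45.00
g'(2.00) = 14.00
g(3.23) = 63.73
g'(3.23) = 16.46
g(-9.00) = 12.00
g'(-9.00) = -8.00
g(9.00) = 192.00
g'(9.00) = 28.00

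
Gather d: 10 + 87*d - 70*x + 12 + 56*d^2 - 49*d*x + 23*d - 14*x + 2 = 56*d^2 + d*(110 - 49*x) - 84*x + 24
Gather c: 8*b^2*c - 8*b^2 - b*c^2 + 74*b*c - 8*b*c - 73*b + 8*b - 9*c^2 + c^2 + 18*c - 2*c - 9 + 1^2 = -8*b^2 - 65*b + c^2*(-b - 8) + c*(8*b^2 + 66*b + 16) - 8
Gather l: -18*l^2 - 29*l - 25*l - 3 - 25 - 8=-18*l^2 - 54*l - 36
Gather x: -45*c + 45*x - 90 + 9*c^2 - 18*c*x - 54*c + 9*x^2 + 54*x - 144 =9*c^2 - 99*c + 9*x^2 + x*(99 - 18*c) - 234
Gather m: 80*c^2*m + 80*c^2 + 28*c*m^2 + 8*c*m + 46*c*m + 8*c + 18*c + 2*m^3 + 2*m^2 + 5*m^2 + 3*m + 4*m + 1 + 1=80*c^2 + 26*c + 2*m^3 + m^2*(28*c + 7) + m*(80*c^2 + 54*c + 7) + 2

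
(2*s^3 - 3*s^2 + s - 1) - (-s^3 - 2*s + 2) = 3*s^3 - 3*s^2 + 3*s - 3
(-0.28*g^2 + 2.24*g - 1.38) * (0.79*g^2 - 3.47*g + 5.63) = -0.2212*g^4 + 2.7412*g^3 - 10.4394*g^2 + 17.3998*g - 7.7694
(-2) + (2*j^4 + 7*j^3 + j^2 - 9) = 2*j^4 + 7*j^3 + j^2 - 11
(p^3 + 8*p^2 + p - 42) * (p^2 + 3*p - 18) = p^5 + 11*p^4 + 7*p^3 - 183*p^2 - 144*p + 756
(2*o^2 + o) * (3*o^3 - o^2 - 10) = 6*o^5 + o^4 - o^3 - 20*o^2 - 10*o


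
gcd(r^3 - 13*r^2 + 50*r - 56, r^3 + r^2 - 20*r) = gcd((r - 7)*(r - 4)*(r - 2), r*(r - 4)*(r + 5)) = r - 4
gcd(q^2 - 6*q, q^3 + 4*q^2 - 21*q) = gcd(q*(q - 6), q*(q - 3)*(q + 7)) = q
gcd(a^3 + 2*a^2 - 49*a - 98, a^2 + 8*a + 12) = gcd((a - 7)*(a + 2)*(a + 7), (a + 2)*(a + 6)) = a + 2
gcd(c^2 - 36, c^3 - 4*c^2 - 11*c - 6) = c - 6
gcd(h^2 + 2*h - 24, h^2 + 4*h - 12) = h + 6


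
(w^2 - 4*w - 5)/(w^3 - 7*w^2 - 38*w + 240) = (w + 1)/(w^2 - 2*w - 48)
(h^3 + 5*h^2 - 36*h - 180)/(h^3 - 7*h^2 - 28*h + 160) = (h^2 - 36)/(h^2 - 12*h + 32)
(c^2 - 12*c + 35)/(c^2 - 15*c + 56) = (c - 5)/(c - 8)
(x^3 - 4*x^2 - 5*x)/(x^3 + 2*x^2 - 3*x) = (x^2 - 4*x - 5)/(x^2 + 2*x - 3)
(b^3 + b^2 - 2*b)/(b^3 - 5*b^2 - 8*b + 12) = b/(b - 6)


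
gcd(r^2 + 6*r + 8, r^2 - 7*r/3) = 1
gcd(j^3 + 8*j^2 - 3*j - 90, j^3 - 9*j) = j - 3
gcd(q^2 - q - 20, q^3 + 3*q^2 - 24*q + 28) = 1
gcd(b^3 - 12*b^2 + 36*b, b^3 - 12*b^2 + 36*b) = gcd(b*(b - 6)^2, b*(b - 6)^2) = b^3 - 12*b^2 + 36*b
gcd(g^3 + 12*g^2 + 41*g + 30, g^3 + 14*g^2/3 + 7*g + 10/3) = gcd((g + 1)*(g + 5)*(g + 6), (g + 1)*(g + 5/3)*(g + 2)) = g + 1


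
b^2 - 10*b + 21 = (b - 7)*(b - 3)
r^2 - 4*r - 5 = (r - 5)*(r + 1)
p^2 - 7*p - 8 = (p - 8)*(p + 1)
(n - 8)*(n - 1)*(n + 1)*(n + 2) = n^4 - 6*n^3 - 17*n^2 + 6*n + 16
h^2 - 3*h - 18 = (h - 6)*(h + 3)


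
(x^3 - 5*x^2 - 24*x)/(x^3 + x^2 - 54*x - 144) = x/(x + 6)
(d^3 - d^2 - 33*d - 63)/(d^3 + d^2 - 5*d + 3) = (d^2 - 4*d - 21)/(d^2 - 2*d + 1)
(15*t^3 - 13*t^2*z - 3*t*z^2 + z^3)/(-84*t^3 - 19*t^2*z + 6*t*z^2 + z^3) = (5*t^2 - 6*t*z + z^2)/(-28*t^2 + 3*t*z + z^2)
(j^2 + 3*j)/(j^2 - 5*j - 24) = j/(j - 8)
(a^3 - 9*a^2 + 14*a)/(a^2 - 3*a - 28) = a*(a - 2)/(a + 4)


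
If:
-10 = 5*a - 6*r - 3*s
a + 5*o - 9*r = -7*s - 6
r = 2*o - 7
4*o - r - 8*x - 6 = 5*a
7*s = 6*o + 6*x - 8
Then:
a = 17819/2189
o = 15667/2189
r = 16011/2189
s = 4973/2189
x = -1263/398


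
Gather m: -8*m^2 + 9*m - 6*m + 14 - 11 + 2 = -8*m^2 + 3*m + 5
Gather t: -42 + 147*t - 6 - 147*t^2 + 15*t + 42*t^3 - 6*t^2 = 42*t^3 - 153*t^2 + 162*t - 48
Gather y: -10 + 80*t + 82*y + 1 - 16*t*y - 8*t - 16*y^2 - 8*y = 72*t - 16*y^2 + y*(74 - 16*t) - 9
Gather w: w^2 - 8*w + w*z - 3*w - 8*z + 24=w^2 + w*(z - 11) - 8*z + 24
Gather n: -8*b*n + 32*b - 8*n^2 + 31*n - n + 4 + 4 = 32*b - 8*n^2 + n*(30 - 8*b) + 8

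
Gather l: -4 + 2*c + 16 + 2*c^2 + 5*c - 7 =2*c^2 + 7*c + 5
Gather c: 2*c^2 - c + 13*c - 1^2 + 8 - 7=2*c^2 + 12*c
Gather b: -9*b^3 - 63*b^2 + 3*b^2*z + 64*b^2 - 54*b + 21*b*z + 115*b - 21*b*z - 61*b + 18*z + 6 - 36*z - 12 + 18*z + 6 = -9*b^3 + b^2*(3*z + 1)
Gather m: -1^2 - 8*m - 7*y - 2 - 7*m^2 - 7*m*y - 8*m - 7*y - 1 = -7*m^2 + m*(-7*y - 16) - 14*y - 4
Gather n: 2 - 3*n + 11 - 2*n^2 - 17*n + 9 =-2*n^2 - 20*n + 22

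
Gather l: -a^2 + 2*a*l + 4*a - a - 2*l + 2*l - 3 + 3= -a^2 + 2*a*l + 3*a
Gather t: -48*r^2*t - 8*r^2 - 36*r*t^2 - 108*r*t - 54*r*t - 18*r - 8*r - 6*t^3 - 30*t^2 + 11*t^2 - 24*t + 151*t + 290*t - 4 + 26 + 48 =-8*r^2 - 26*r - 6*t^3 + t^2*(-36*r - 19) + t*(-48*r^2 - 162*r + 417) + 70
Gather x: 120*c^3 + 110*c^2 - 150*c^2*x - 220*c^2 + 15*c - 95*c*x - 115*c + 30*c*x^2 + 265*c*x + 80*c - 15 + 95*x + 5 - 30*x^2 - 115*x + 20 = 120*c^3 - 110*c^2 - 20*c + x^2*(30*c - 30) + x*(-150*c^2 + 170*c - 20) + 10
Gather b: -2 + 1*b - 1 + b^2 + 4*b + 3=b^2 + 5*b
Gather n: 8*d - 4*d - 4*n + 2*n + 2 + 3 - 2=4*d - 2*n + 3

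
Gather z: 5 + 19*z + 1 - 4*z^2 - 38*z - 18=-4*z^2 - 19*z - 12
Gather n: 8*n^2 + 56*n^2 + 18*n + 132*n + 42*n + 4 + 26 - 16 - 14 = 64*n^2 + 192*n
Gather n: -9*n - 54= -9*n - 54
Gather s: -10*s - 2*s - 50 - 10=-12*s - 60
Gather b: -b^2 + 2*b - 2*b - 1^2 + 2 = 1 - b^2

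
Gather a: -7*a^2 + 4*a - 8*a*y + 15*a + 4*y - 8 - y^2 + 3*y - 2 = -7*a^2 + a*(19 - 8*y) - y^2 + 7*y - 10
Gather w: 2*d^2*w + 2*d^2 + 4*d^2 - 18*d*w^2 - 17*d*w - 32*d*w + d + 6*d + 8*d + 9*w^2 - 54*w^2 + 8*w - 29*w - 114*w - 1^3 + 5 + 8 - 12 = 6*d^2 + 15*d + w^2*(-18*d - 45) + w*(2*d^2 - 49*d - 135)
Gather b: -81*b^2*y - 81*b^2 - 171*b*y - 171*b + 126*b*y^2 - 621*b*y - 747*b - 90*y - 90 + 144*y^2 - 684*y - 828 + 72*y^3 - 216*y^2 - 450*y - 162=b^2*(-81*y - 81) + b*(126*y^2 - 792*y - 918) + 72*y^3 - 72*y^2 - 1224*y - 1080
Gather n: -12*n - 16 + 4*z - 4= -12*n + 4*z - 20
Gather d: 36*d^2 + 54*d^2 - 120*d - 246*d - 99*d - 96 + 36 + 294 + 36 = 90*d^2 - 465*d + 270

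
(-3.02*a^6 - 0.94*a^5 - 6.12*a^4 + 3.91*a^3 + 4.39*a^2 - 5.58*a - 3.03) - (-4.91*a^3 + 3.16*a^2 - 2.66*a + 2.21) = -3.02*a^6 - 0.94*a^5 - 6.12*a^4 + 8.82*a^3 + 1.23*a^2 - 2.92*a - 5.24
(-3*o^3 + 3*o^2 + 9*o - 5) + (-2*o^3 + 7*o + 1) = -5*o^3 + 3*o^2 + 16*o - 4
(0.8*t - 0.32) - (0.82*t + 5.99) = -0.0199999999999999*t - 6.31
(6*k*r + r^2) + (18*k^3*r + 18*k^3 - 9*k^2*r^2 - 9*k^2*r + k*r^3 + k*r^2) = 18*k^3*r + 18*k^3 - 9*k^2*r^2 - 9*k^2*r + k*r^3 + k*r^2 + 6*k*r + r^2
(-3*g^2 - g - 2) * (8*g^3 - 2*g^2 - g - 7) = -24*g^5 - 2*g^4 - 11*g^3 + 26*g^2 + 9*g + 14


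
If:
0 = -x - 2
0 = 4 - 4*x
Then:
No Solution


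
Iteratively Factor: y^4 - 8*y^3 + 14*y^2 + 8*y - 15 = (y - 3)*(y^3 - 5*y^2 - y + 5) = (y - 3)*(y - 1)*(y^2 - 4*y - 5) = (y - 3)*(y - 1)*(y + 1)*(y - 5)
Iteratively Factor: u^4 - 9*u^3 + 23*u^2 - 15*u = (u)*(u^3 - 9*u^2 + 23*u - 15) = u*(u - 1)*(u^2 - 8*u + 15) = u*(u - 5)*(u - 1)*(u - 3)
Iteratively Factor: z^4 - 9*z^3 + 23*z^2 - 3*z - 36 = (z + 1)*(z^3 - 10*z^2 + 33*z - 36) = (z - 4)*(z + 1)*(z^2 - 6*z + 9) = (z - 4)*(z - 3)*(z + 1)*(z - 3)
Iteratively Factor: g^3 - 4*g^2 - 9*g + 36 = (g - 3)*(g^2 - g - 12) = (g - 3)*(g + 3)*(g - 4)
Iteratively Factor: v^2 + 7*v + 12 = (v + 3)*(v + 4)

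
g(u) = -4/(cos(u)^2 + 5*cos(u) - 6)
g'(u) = -4*(2*sin(u)*cos(u) + 5*sin(u))/(cos(u)^2 + 5*cos(u) - 6)^2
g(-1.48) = 0.72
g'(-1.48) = 0.67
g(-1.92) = 0.53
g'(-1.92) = 0.28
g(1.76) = 0.58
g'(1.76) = -0.38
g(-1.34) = 0.83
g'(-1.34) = 0.92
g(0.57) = 3.70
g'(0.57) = -12.33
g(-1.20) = 0.99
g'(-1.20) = 1.30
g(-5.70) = 3.54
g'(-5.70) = -11.51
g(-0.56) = 3.82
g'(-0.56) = 13.00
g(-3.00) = 0.40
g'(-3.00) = 0.02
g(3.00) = 0.40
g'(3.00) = -0.02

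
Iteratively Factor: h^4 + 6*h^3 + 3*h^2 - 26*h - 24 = (h + 3)*(h^3 + 3*h^2 - 6*h - 8) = (h + 3)*(h + 4)*(h^2 - h - 2) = (h - 2)*(h + 3)*(h + 4)*(h + 1)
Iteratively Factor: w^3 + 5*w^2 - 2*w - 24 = (w + 3)*(w^2 + 2*w - 8) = (w - 2)*(w + 3)*(w + 4)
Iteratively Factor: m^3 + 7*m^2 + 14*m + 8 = (m + 2)*(m^2 + 5*m + 4) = (m + 1)*(m + 2)*(m + 4)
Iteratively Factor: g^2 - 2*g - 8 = (g - 4)*(g + 2)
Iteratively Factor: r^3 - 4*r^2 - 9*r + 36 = (r - 4)*(r^2 - 9) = (r - 4)*(r + 3)*(r - 3)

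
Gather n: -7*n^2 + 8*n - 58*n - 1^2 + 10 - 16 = -7*n^2 - 50*n - 7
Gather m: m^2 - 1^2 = m^2 - 1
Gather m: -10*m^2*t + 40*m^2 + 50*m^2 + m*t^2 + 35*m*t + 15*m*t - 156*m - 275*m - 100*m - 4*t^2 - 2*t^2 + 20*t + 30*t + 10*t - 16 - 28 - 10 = m^2*(90 - 10*t) + m*(t^2 + 50*t - 531) - 6*t^2 + 60*t - 54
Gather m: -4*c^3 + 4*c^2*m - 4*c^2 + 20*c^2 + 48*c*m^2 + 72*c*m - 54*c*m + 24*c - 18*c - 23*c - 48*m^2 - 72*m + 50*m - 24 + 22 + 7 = -4*c^3 + 16*c^2 - 17*c + m^2*(48*c - 48) + m*(4*c^2 + 18*c - 22) + 5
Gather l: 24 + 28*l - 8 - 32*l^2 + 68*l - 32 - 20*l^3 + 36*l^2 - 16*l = -20*l^3 + 4*l^2 + 80*l - 16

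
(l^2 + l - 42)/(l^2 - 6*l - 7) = (-l^2 - l + 42)/(-l^2 + 6*l + 7)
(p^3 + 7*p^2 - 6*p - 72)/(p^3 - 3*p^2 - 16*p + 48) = (p + 6)/(p - 4)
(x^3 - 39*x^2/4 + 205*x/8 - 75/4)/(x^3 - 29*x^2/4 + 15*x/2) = (x - 5/2)/x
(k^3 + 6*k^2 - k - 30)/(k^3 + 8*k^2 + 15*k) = (k - 2)/k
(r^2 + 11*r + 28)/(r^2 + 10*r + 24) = (r + 7)/(r + 6)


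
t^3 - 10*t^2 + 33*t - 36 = (t - 4)*(t - 3)^2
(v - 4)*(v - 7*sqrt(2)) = v^2 - 7*sqrt(2)*v - 4*v + 28*sqrt(2)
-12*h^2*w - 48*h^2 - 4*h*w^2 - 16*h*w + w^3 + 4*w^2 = (-6*h + w)*(2*h + w)*(w + 4)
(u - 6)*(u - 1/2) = u^2 - 13*u/2 + 3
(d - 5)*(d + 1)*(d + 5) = d^3 + d^2 - 25*d - 25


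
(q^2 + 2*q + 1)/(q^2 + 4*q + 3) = (q + 1)/(q + 3)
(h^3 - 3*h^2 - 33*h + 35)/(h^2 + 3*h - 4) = (h^2 - 2*h - 35)/(h + 4)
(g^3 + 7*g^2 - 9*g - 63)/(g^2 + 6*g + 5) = (g^3 + 7*g^2 - 9*g - 63)/(g^2 + 6*g + 5)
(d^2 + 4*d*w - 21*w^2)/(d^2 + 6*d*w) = (d^2 + 4*d*w - 21*w^2)/(d*(d + 6*w))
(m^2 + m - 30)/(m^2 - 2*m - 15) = (m + 6)/(m + 3)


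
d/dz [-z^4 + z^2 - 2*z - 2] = -4*z^3 + 2*z - 2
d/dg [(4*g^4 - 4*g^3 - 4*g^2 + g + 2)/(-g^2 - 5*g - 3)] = (-8*g^5 - 56*g^4 - 8*g^3 + 57*g^2 + 28*g + 7)/(g^4 + 10*g^3 + 31*g^2 + 30*g + 9)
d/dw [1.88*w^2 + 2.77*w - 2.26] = 3.76*w + 2.77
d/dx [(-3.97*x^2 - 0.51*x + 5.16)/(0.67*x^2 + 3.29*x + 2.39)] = (-12.7196*x^2 - 25.891*x - 18.1953)/(0.4489*x^4 + 4.4086*x^3 + 14.0267*x^2 + 15.7262*x + 5.7121)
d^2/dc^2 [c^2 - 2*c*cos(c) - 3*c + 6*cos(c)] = 2*c*cos(c) + 4*sin(c) - 6*cos(c) + 2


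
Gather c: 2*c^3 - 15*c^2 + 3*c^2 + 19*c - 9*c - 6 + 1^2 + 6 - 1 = 2*c^3 - 12*c^2 + 10*c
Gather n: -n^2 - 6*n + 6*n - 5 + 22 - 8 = 9 - n^2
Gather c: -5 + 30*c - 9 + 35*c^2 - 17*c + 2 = 35*c^2 + 13*c - 12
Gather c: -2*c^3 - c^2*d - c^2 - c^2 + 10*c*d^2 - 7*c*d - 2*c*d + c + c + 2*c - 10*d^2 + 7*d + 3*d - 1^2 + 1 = -2*c^3 + c^2*(-d - 2) + c*(10*d^2 - 9*d + 4) - 10*d^2 + 10*d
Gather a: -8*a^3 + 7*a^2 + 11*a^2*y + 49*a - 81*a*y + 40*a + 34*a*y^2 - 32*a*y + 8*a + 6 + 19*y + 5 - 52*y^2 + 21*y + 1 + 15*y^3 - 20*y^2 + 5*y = -8*a^3 + a^2*(11*y + 7) + a*(34*y^2 - 113*y + 97) + 15*y^3 - 72*y^2 + 45*y + 12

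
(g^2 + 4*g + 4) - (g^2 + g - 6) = 3*g + 10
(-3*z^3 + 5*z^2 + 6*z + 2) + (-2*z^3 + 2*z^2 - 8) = -5*z^3 + 7*z^2 + 6*z - 6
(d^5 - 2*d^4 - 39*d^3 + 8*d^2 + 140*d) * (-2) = -2*d^5 + 4*d^4 + 78*d^3 - 16*d^2 - 280*d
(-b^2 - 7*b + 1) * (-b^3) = b^5 + 7*b^4 - b^3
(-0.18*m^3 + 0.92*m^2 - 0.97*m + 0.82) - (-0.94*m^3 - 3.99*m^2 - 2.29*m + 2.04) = 0.76*m^3 + 4.91*m^2 + 1.32*m - 1.22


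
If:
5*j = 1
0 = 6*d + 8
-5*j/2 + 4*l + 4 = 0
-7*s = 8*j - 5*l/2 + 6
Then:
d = -4/3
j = 1/5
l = -7/8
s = -783/560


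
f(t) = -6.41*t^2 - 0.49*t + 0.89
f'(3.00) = -38.95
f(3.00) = -58.27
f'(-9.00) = 114.89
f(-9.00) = -513.91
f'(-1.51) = 18.87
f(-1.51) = -12.99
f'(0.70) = -9.46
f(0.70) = -2.59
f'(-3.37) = 42.71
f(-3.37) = -70.26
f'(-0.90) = 11.05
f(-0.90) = -3.86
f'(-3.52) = 44.64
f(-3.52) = -76.81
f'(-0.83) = 10.15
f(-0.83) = -3.12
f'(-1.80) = 22.59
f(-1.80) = -19.00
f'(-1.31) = 16.30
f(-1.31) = -9.47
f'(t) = -12.82*t - 0.49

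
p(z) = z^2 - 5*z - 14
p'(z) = 2*z - 5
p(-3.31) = 13.51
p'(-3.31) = -11.62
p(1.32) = -18.86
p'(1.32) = -2.36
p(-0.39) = -11.90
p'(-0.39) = -5.78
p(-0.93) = -8.49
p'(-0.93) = -6.86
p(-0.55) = -10.95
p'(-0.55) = -6.10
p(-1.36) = -5.35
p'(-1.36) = -7.72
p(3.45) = -19.35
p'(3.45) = 1.90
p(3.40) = -19.44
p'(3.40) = 1.80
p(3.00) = -20.00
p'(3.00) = 1.00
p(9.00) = 22.00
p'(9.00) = 13.00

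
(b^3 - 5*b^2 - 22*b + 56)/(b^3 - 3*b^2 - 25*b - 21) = (b^2 + 2*b - 8)/(b^2 + 4*b + 3)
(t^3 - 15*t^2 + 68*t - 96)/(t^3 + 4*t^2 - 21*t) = (t^2 - 12*t + 32)/(t*(t + 7))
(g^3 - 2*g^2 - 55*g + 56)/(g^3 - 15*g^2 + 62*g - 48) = (g + 7)/(g - 6)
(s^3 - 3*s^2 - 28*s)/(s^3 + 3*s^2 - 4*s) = (s - 7)/(s - 1)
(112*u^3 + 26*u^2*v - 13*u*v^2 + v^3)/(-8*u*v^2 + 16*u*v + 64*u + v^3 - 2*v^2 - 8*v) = (-14*u^2 - 5*u*v + v^2)/(v^2 - 2*v - 8)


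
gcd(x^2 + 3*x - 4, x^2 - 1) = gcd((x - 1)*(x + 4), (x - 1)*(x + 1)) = x - 1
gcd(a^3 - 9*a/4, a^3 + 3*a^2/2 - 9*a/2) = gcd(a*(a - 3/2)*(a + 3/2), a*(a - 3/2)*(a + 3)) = a^2 - 3*a/2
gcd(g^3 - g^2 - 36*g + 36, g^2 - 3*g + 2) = g - 1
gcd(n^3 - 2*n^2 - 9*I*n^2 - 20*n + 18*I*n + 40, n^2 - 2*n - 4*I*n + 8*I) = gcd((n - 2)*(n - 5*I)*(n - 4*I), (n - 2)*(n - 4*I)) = n^2 + n*(-2 - 4*I) + 8*I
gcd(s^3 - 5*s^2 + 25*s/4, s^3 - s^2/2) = s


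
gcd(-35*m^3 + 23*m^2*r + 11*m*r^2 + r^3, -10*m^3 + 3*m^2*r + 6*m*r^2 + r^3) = -5*m^2 + 4*m*r + r^2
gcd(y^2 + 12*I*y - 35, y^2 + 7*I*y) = y + 7*I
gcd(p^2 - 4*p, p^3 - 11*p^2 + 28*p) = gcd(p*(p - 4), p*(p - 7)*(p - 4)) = p^2 - 4*p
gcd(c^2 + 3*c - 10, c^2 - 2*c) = c - 2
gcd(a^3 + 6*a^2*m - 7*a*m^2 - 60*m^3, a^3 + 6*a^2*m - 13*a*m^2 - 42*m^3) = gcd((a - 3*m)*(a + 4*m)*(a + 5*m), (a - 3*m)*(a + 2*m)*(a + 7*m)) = a - 3*m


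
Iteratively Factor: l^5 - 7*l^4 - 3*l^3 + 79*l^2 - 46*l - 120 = (l + 3)*(l^4 - 10*l^3 + 27*l^2 - 2*l - 40) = (l - 2)*(l + 3)*(l^3 - 8*l^2 + 11*l + 20) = (l - 4)*(l - 2)*(l + 3)*(l^2 - 4*l - 5) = (l - 5)*(l - 4)*(l - 2)*(l + 3)*(l + 1)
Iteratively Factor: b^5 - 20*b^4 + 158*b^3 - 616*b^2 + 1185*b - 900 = (b - 4)*(b^4 - 16*b^3 + 94*b^2 - 240*b + 225) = (b - 4)*(b - 3)*(b^3 - 13*b^2 + 55*b - 75) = (b - 5)*(b - 4)*(b - 3)*(b^2 - 8*b + 15) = (b - 5)^2*(b - 4)*(b - 3)*(b - 3)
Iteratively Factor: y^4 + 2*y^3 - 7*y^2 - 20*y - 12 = (y + 1)*(y^3 + y^2 - 8*y - 12) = (y - 3)*(y + 1)*(y^2 + 4*y + 4) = (y - 3)*(y + 1)*(y + 2)*(y + 2)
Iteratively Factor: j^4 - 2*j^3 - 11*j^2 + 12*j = (j - 4)*(j^3 + 2*j^2 - 3*j) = (j - 4)*(j - 1)*(j^2 + 3*j) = j*(j - 4)*(j - 1)*(j + 3)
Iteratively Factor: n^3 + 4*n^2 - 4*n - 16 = (n - 2)*(n^2 + 6*n + 8) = (n - 2)*(n + 4)*(n + 2)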